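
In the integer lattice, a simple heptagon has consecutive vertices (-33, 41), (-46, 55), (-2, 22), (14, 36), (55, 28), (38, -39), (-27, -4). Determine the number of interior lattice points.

4215

The shoelace formula gives twice the area as |((-33)·55 − (-46)·41) + ((-46)·22 − (-2)·55) + ((-2)·36 − 14·22) + (14·28 − 55·36) + (55·(-39) − 38·28) + (38·(-4) − (-27)·(-39)) + ((-27)·41 − (-33)·(-4))| = 8452, so the area is 4226.
Summing gcd(|Δx|,|Δy|) over the edges gives the boundary count: gcd(13,14) + gcd(44,33) + gcd(16,14) + gcd(41,8) + gcd(17,67) + gcd(65,35) + gcd(6,45) = 1+11+2+1+1+5+3 = 24.
By Pick's theorem A = I + B/2 − 1, so I = 4226 − 24/2 + 1 = 4215.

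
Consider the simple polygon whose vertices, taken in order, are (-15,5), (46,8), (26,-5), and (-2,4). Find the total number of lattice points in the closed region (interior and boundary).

325

Using the shoelace formula, 2A = |[(-15)·8 − 46·5] + [46·(-5) − 26·8] + [26·4 − (-2)·(-5)] + [(-2)·5 − (-15)·4]| = 644, so the area is 322.
Along each edge there are gcd(|Δx|,|Δy|)+1 lattice points, so counting each shared vertex once the boundary has gcd(61,3) + gcd(20,13) + gcd(28,9) + gcd(13,1) = 1+1+1+1 = 4.
Pick's theorem gives I = A − B/2 + 1 = 322 − 4/2 + 1 = 321, so the closed region contains I + B = 321 + 4 = 325 lattice points.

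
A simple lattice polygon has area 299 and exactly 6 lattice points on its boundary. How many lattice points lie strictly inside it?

297

Pick's theorem A = I + B/2 − 1 rearranges to I = A − B/2 + 1 = 299 − 6/2 + 1 = 297.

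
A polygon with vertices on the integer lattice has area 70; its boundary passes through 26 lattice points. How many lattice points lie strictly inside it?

From Pick's theorem, I = A − B/2 + 1 = 70 − 26/2 + 1 = 58.

58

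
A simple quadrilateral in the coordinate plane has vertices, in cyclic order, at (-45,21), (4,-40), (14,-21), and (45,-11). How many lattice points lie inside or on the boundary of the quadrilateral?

Using the shoelace formula, 2A = |[(-45)·(-40) − 4·21] + [4·(-21) − 14·(-40)] + [14·(-11) − 45·(-21)] + [45·21 − (-45)·(-11)]| = 3433, so the area is 1716.5.
Summing gcd(|Δx|,|Δy|) over the edges gives the boundary count: gcd(49,61) + gcd(10,19) + gcd(31,10) + gcd(90,32) = 1+1+1+2 = 5.
Pick's theorem gives I = A − B/2 + 1 = 1716.5 − 5/2 + 1 = 1715, so the closed region contains I + B = 1715 + 5 = 1720 lattice points.

1720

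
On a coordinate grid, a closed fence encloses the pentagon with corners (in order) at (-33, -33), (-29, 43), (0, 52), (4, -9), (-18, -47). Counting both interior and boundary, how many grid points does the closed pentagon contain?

2705

The shoelace formula gives twice the area as |((-33)·43 − (-29)·(-33)) + ((-29)·52 − 0·43) + (0·(-9) − 4·52) + (4·(-47) − (-18)·(-9)) + ((-18)·(-33) − (-33)·(-47))| = 5399, so the area is 2699.5.
Along each edge there are gcd(|Δx|,|Δy|)+1 lattice points, so counting each shared vertex once the boundary has gcd(4,76) + gcd(29,9) + gcd(4,61) + gcd(22,38) + gcd(15,14) = 4+1+1+2+1 = 9.
Pick's theorem gives I = A − B/2 + 1 = 2699.5 − 9/2 + 1 = 2696, so the closed region contains I + B = 2696 + 9 = 2705 lattice points.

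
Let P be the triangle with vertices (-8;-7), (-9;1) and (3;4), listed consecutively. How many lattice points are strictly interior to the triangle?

The shoelace formula gives twice the area as |((-8)·1 − (-9)·(-7)) + ((-9)·4 − 3·1) + (3·(-7) − (-8)·4)| = 99, so the area is 49.5.
The number of boundary lattice points is Σ gcd(|Δx|,|Δy|) = gcd(1,8) + gcd(12,3) + gcd(11,11) = 1+3+11 = 15.
By Pick's theorem A = I + B/2 − 1, so I = 49.5 − 15/2 + 1 = 43.

43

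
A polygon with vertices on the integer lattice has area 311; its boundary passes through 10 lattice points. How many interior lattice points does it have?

From Pick's theorem, I = A − B/2 + 1 = 311 − 10/2 + 1 = 307.

307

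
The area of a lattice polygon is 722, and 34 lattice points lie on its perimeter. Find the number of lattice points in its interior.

706

Pick's theorem A = I + B/2 − 1 rearranges to I = A − B/2 + 1 = 722 − 34/2 + 1 = 706.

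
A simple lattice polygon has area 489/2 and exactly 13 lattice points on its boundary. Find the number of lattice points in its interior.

239

From Pick's theorem, I = A − B/2 + 1 = 489/2 − 13/2 + 1 = 239.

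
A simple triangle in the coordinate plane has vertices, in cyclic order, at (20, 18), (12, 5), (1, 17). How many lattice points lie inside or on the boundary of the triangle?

Using the shoelace formula, 2A = |[20·5 − 12·18] + [12·17 − 1·5] + [1·18 − 20·17]| = 239, so the area is 239/2.
Along each edge there are gcd(|Δx|,|Δy|)+1 lattice points, so counting each shared vertex once the boundary has gcd(8,13) + gcd(11,12) + gcd(19,1) = 1+1+1 = 3.
Pick's theorem gives I = A − B/2 + 1 = 239/2 − 3/2 + 1 = 119, so the closed region contains I + B = 119 + 3 = 122 lattice points.

122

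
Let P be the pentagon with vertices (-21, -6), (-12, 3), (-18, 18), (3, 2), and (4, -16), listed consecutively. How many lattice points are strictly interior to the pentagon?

393

By the shoelace formula, twice the signed area is |[(-21)·3 − (-12)·(-6)] + [(-12)·18 − (-18)·3] + [(-18)·2 − 3·18] + [3·(-16) − 4·2] + [4·(-6) − (-21)·(-16)]| = 803, so the area is 401.5.
The number of boundary lattice points is Σ gcd(|Δx|,|Δy|) = gcd(9,9) + gcd(6,15) + gcd(21,16) + gcd(1,18) + gcd(25,10) = 9+3+1+1+5 = 19.
Pick's theorem gives I = A − B/2 + 1 = 401.5 − 19/2 + 1 = 393.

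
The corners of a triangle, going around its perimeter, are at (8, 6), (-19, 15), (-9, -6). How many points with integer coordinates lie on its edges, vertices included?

Along each edge there are gcd(|Δx|,|Δy|)+1 lattice points, so counting each shared vertex once the boundary has gcd(27,9) + gcd(10,21) + gcd(17,12) = 9+1+1 = 11.

11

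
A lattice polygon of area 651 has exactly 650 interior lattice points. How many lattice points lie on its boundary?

Pick's theorem gives A = I + B/2 − 1, so B = 2(A − I + 1) = 2(651 − 650 + 1) = 4.

4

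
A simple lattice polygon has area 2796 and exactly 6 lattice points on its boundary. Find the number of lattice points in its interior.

2794

Pick's theorem A = I + B/2 − 1 rearranges to I = A − B/2 + 1 = 2796 − 6/2 + 1 = 2794.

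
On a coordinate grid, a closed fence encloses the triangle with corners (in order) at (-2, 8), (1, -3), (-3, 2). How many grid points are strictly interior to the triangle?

The shoelace formula gives twice the area as |((-2)·(-3) − 1·8) + (1·2 − (-3)·(-3)) + ((-3)·8 − (-2)·2)| = 29, so the area is 14.5.
Summing gcd(|Δx|,|Δy|) over the edges gives the boundary count: gcd(3,11) + gcd(4,5) + gcd(1,6) = 1+1+1 = 3.
By Pick's theorem A = I + B/2 − 1, so I = 14.5 − 3/2 + 1 = 14.

14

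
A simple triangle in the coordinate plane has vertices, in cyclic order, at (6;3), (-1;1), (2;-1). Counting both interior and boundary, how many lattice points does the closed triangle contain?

Using the shoelace formula, 2A = |[6·1 − (-1)·3] + [(-1)·(-1) − 2·1] + [2·3 − 6·(-1)]| = 20, so the area is 10.
The number of boundary lattice points is Σ gcd(|Δx|,|Δy|) = gcd(7,2) + gcd(3,2) + gcd(4,4) = 1+1+4 = 6.
Pick's theorem gives I = A − B/2 + 1 = 10 − 6/2 + 1 = 8, so the closed region contains I + B = 8 + 6 = 14 lattice points.

14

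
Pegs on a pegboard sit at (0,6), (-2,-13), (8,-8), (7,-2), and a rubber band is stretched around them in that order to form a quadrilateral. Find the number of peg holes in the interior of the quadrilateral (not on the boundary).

The shoelace formula gives twice the area as |[0·(-13) − (-2)·6] + [(-2)·(-8) − 8·(-13)] + [8·(-2) − 7·(-8)] + [7·6 − 0·(-2)]| = 214, so the area is 107.
Summing gcd(|Δx|,|Δy|) over the edges gives the boundary count: gcd(2,19) + gcd(10,5) + gcd(1,6) + gcd(7,8) = 1+5+1+1 = 8.
By Pick's theorem A = I + B/2 − 1, so I = 107 − 8/2 + 1 = 104.

104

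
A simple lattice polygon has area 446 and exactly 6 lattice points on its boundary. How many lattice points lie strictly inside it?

Pick's theorem A = I + B/2 − 1 rearranges to I = A − B/2 + 1 = 446 − 6/2 + 1 = 444.

444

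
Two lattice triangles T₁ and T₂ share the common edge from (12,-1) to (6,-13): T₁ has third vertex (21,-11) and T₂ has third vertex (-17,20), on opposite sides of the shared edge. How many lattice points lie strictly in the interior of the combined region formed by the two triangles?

The union is the simple quadrilateral with vertices (12,-1), (21,-11), (6,-13), (-17,20) in order.
The shoelace formula gives twice the area as |[12·(-11) − 21·(-1)] + [21·(-13) − 6·(-11)] + [6·20 − (-17)·(-13)] + [(-17)·(-1) − 12·20]| = 642, so the area is 321.
Along each edge there are gcd(|Δx|,|Δy|)+1 lattice points, so counting each shared vertex once the boundary has gcd(9,10) + gcd(15,2) + gcd(23,33) + gcd(29,21) = 1+1+1+1 = 4.
By Pick's theorem I = A − B/2 + 1 = 321 − 4/2 + 1 = 320.

320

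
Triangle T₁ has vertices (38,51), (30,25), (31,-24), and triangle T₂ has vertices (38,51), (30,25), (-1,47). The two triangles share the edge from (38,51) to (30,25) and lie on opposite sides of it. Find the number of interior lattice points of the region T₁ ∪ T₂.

The union is the simple quadrilateral with vertices (38,51), (31,-24), (30,25), (-1,47) in order.
Using the shoelace formula, 2A = |(38·(-24) − 31·51) + (31·25 − 30·(-24)) + (30·47 − (-1)·25) + ((-1)·51 − 38·47)| = 1400, so the area is 700.
The number of boundary lattice points is Σ gcd(|Δx|,|Δy|) = gcd(7,75) + gcd(1,49) + gcd(31,22) + gcd(39,4) = 1+1+1+1 = 4.
By Pick's theorem I = A − B/2 + 1 = 700 − 4/2 + 1 = 699.

699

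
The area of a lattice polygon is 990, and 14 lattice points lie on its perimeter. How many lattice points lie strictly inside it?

984

From Pick's theorem, I = A − B/2 + 1 = 990 − 14/2 + 1 = 984.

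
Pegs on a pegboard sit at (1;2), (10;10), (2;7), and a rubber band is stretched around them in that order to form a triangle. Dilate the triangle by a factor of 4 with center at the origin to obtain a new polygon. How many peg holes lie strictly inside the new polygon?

Using the shoelace formula, 2A = |(1·10 − 10·2) + (10·7 − 2·10) + (2·2 − 1·7)| = 37, so the area is 18.5.
Along each edge there are gcd(|Δx|,|Δy|)+1 lattice points, so counting each shared vertex once the boundary has gcd(9,8) + gcd(8,3) + gcd(1,5) = 1+1+1 = 3.
Scaling by 4 multiplies the area by 4² = 16 (so the new area is 296) and multiplies the boundary lattice-point count by 4, giving 12.
By Pick's theorem, the interior count of the dilated polygon is 296 − 12/2 + 1 = 291.

291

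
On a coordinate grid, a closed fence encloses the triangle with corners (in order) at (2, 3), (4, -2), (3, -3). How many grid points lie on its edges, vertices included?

Along each edge there are gcd(|Δx|,|Δy|)+1 lattice points, so counting each shared vertex once the boundary has gcd(2,5) + gcd(1,1) + gcd(1,6) = 1+1+1 = 3.

3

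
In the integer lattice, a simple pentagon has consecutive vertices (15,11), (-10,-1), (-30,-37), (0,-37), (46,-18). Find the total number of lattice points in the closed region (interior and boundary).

2031

Using the shoelace formula, 2A = |(15·(-1) − (-10)·11) + ((-10)·(-37) − (-30)·(-1)) + ((-30)·(-37) − 0·(-37)) + (0·(-18) − 46·(-37)) + (46·11 − 15·(-18))| = 4023, so the area is 4023/2.
Along each edge there are gcd(|Δx|,|Δy|)+1 lattice points, so counting each shared vertex once the boundary has gcd(25,12) + gcd(20,36) + gcd(30,0) + gcd(46,19) + gcd(31,29) = 1+4+30+1+1 = 37.
Pick's theorem gives I = A − B/2 + 1 = 4023/2 − 37/2 + 1 = 1994, so the closed region contains I + B = 1994 + 37 = 2031 lattice points.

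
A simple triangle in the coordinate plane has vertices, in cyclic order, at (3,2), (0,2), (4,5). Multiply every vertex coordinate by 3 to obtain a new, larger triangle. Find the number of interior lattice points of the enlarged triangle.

34

The shoelace formula gives twice the area as |(3·2 − 0·2) + (0·5 − 4·2) + (4·2 − 3·5)| = 9, so the area is 4.5.
Along each edge there are gcd(|Δx|,|Δy|)+1 lattice points, so counting each shared vertex once the boundary has gcd(3,0) + gcd(4,3) + gcd(1,3) = 3+1+1 = 5.
Scaling by 3 multiplies the area by 3² = 9 (so the new area is 40.5) and multiplies the boundary lattice-point count by 3, giving 15.
By Pick's theorem, the interior count of the dilated polygon is 40.5 − 15/2 + 1 = 34.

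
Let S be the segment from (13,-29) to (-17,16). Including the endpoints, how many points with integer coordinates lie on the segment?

The number of lattice points on a segment between lattice points is gcd(|Δx|,|Δy|) + 1 = gcd(30,45) + 1 = 15 + 1 = 16.

16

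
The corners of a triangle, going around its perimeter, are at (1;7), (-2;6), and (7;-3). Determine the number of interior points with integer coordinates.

Using the shoelace formula, 2A = |(1·6 − (-2)·7) + ((-2)·(-3) − 7·6) + (7·7 − 1·(-3))| = 36, so the area is 18.
The number of boundary lattice points is Σ gcd(|Δx|,|Δy|) = gcd(3,1) + gcd(9,9) + gcd(6,10) = 1+9+2 = 12.
Pick's theorem gives I = A − B/2 + 1 = 18 − 12/2 + 1 = 13.

13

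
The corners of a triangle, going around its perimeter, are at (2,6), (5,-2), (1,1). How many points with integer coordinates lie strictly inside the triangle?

Using the shoelace formula, 2A = |(2·(-2) − 5·6) + (5·1 − 1·(-2)) + (1·6 − 2·1)| = 23, so the area is 11.5.
The number of boundary lattice points is Σ gcd(|Δx|,|Δy|) = gcd(3,8) + gcd(4,3) + gcd(1,5) = 1+1+1 = 3.
By Pick's theorem A = I + B/2 − 1, so I = 11.5 − 3/2 + 1 = 11.

11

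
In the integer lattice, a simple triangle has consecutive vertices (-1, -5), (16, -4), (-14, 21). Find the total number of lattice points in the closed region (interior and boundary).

238

By the shoelace formula, twice the signed area is |[(-1)·(-4) − 16·(-5)] + [16·21 − (-14)·(-4)] + [(-14)·(-5) − (-1)·21]| = 455, so the area is 455/2.
Summing gcd(|Δx|,|Δy|) over the edges gives the boundary count: gcd(17,1) + gcd(30,25) + gcd(13,26) = 1+5+13 = 19.
Pick's theorem gives I = A − B/2 + 1 = 455/2 − 19/2 + 1 = 219, so the closed region contains I + B = 219 + 19 = 238 lattice points.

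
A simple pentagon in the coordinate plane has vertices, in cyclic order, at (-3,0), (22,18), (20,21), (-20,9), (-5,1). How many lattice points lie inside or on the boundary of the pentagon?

Using the shoelace formula, 2A = |[(-3)·18 − 22·0] + [22·21 − 20·18] + [20·9 − (-20)·21] + [(-20)·1 − (-5)·9] + [(-5)·0 − (-3)·1]| = 676, so the area is 338.
The number of boundary lattice points is Σ gcd(|Δx|,|Δy|) = gcd(25,18) + gcd(2,3) + gcd(40,12) + gcd(15,8) + gcd(2,1) = 1+1+4+1+1 = 8.
Pick's theorem gives I = A − B/2 + 1 = 338 − 8/2 + 1 = 335, so the closed region contains I + B = 335 + 8 = 343 lattice points.

343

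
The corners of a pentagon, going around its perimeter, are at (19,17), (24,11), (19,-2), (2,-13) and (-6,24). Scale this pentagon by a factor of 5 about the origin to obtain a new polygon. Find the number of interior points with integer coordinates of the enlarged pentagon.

16076

The shoelace formula gives twice the area as |(19·11 − 24·17) + (24·(-2) − 19·11) + (19·(-13) − 2·(-2)) + (2·24 − (-6)·(-13)) + ((-6)·17 − 19·24)| = 1287, so the area is 1287/2.
Summing gcd(|Δx|,|Δy|) over the edges gives the boundary count: gcd(5,6) + gcd(5,13) + gcd(17,11) + gcd(8,37) + gcd(25,7) = 1+1+1+1+1 = 5.
Scaling by 5 multiplies the area by 5² = 25 (so the new area is 16087.5) and multiplies the boundary lattice-point count by 5, giving 25.
By Pick's theorem, the interior count of the dilated polygon is 16087.5 − 25/2 + 1 = 16076.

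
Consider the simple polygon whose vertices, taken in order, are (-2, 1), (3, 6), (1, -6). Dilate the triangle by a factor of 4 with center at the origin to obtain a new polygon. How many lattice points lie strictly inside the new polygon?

385

Using the shoelace formula, 2A = |((-2)·6 − 3·1) + (3·(-6) − 1·6) + (1·1 − (-2)·(-6))| = 50, so the area is 25.
Along each edge there are gcd(|Δx|,|Δy|)+1 lattice points, so counting each shared vertex once the boundary has gcd(5,5) + gcd(2,12) + gcd(3,7) = 5+2+1 = 8.
Scaling by 4 multiplies the area by 4² = 16 (so the new area is 400) and multiplies the boundary lattice-point count by 4, giving 32.
By Pick's theorem, the interior count of the dilated polygon is 400 − 32/2 + 1 = 385.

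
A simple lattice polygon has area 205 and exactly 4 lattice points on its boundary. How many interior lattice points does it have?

204

Pick's theorem A = I + B/2 − 1 rearranges to I = A − B/2 + 1 = 205 − 4/2 + 1 = 204.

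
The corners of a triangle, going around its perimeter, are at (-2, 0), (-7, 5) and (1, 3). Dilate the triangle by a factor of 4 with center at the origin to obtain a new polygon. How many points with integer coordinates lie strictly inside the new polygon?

221

The shoelace formula gives twice the area as |((-2)·5 − (-7)·0) + ((-7)·3 − 1·5) + (1·0 − (-2)·3)| = 30, so the area is 15.
The number of boundary lattice points is Σ gcd(|Δx|,|Δy|) = gcd(5,5) + gcd(8,2) + gcd(3,3) = 5+2+3 = 10.
Scaling by 4 multiplies the area by 4² = 16 (so the new area is 240) and multiplies the boundary lattice-point count by 4, giving 40.
By Pick's theorem, the interior count of the dilated polygon is 240 − 40/2 + 1 = 221.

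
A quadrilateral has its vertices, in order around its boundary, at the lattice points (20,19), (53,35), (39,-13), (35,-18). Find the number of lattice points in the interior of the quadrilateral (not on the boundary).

790

The shoelace formula gives twice the area as |(20·35 − 53·19) + (53·(-13) − 39·35) + (39·(-18) − 35·(-13)) + (35·19 − 20·(-18))| = 1583, so the area is 1583/2.
Along each edge there are gcd(|Δx|,|Δy|)+1 lattice points, so counting each shared vertex once the boundary has gcd(33,16) + gcd(14,48) + gcd(4,5) + gcd(15,37) = 1+2+1+1 = 5.
Pick's theorem gives I = A − B/2 + 1 = 1583/2 − 5/2 + 1 = 790.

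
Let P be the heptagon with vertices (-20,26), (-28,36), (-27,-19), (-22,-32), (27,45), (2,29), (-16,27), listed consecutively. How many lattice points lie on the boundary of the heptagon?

The number of boundary lattice points is Σ gcd(|Δx|,|Δy|) = gcd(8,10) + gcd(1,55) + gcd(5,13) + gcd(49,77) + gcd(25,16) + gcd(18,2) + gcd(4,1) = 2+1+1+7+1+2+1 = 15.

15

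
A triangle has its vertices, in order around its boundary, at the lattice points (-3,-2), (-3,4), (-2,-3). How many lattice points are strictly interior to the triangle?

0

The shoelace formula gives twice the area as |[(-3)·4 − (-3)·(-2)] + [(-3)·(-3) − (-2)·4] + [(-2)·(-2) − (-3)·(-3)]| = 6, so the area is 3.
Summing gcd(|Δx|,|Δy|) over the edges gives the boundary count: gcd(0,6) + gcd(1,7) + gcd(1,1) = 6+1+1 = 8.
Pick's theorem gives I = A − B/2 + 1 = 3 − 8/2 + 1 = 0.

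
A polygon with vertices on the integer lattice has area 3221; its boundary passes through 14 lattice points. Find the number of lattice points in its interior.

3215

Pick's theorem A = I + B/2 − 1 rearranges to I = A − B/2 + 1 = 3221 − 14/2 + 1 = 3215.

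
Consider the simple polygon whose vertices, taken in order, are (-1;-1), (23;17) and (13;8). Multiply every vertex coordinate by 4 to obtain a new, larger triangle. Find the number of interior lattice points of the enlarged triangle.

Using the shoelace formula, 2A = |((-1)·17 − 23·(-1)) + (23·8 − 13·17) + (13·(-1) − (-1)·8)| = 36, so the area is 18.
Along each edge there are gcd(|Δx|,|Δy|)+1 lattice points, so counting each shared vertex once the boundary has gcd(24,18) + gcd(10,9) + gcd(14,9) = 6+1+1 = 8.
Scaling by 4 multiplies the area by 4² = 16 (so the new area is 288) and multiplies the boundary lattice-point count by 4, giving 32.
By Pick's theorem, the interior count of the dilated polygon is 288 − 32/2 + 1 = 273.

273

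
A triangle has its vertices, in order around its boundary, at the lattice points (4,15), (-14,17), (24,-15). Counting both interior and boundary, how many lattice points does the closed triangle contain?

By the shoelace formula, twice the signed area is |(4·17 − (-14)·15) + ((-14)·(-15) − 24·17) + (24·15 − 4·(-15))| = 500, so the area is 250.
Summing gcd(|Δx|,|Δy|) over the edges gives the boundary count: gcd(18,2) + gcd(38,32) + gcd(20,30) = 2+2+10 = 14.
Pick's theorem gives I = A − B/2 + 1 = 250 − 14/2 + 1 = 244, so the closed region contains I + B = 244 + 14 = 258 lattice points.

258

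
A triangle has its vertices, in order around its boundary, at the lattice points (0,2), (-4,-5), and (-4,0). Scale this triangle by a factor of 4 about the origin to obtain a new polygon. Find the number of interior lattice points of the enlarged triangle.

By the shoelace formula, twice the signed area is |(0·(-5) − (-4)·2) + ((-4)·0 − (-4)·(-5)) + ((-4)·2 − 0·0)| = 20, so the area is 10.
The number of boundary lattice points is Σ gcd(|Δx|,|Δy|) = gcd(4,7) + gcd(0,5) + gcd(4,2) = 1+5+2 = 8.
Scaling by 4 multiplies the area by 4² = 16 (so the new area is 160) and multiplies the boundary lattice-point count by 4, giving 32.
By Pick's theorem, the interior count of the dilated polygon is 160 − 32/2 + 1 = 145.

145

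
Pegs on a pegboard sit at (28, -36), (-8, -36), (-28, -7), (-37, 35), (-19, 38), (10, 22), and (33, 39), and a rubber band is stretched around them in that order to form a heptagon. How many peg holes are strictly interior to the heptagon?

3797

Using the shoelace formula, 2A = |(28·(-36) − (-8)·(-36)) + ((-8)·(-7) − (-28)·(-36)) + ((-28)·35 − (-37)·(-7)) + ((-37)·38 − (-19)·35) + ((-19)·22 − 10·38) + (10·39 − 33·22) + (33·(-36) − 28·39)| = 7642, so the area is 3821.
The number of boundary lattice points is Σ gcd(|Δx|,|Δy|) = gcd(36,0) + gcd(20,29) + gcd(9,42) + gcd(18,3) + gcd(29,16) + gcd(23,17) + gcd(5,75) = 36+1+3+3+1+1+5 = 50.
By Pick's theorem A = I + B/2 − 1, so I = 3821 − 50/2 + 1 = 3797.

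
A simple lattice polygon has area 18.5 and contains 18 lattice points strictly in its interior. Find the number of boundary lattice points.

3

Pick's theorem gives A = I + B/2 − 1, so B = 2(A − I + 1) = 2(18.5 − 18 + 1) = 3.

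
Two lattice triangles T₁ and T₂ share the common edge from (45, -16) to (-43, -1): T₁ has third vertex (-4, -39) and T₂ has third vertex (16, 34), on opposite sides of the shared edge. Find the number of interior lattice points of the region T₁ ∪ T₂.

3361

The union is the simple quadrilateral with vertices (45, -16), (-4, -39), (-43, -1), (16, 34) in order.
By the shoelace formula, twice the signed area is |(45·(-39) − (-4)·(-16)) + ((-4)·(-1) − (-43)·(-39)) + ((-43)·34 − 16·(-1)) + (16·(-16) − 45·34)| = 6724, so the area is 3362.
The number of boundary lattice points is Σ gcd(|Δx|,|Δy|) = gcd(49,23) + gcd(39,38) + gcd(59,35) + gcd(29,50) = 1+1+1+1 = 4.
By Pick's theorem I = A − B/2 + 1 = 3362 − 4/2 + 1 = 3361.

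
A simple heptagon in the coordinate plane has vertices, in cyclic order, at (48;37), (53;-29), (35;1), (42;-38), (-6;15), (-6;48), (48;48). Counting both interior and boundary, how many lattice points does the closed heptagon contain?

3341

Using the shoelace formula, 2A = |[48·(-29) − 53·37] + [53·1 − 35·(-29)] + [35·(-38) − 42·1] + [42·15 − (-6)·(-38)] + [(-6)·48 − (-6)·15] + [(-6)·48 − 48·48] + [48·37 − 48·48]| = 6573, so the area is 6573/2.
Summing gcd(|Δx|,|Δy|) over the edges gives the boundary count: gcd(5,66) + gcd(18,30) + gcd(7,39) + gcd(48,53) + gcd(0,33) + gcd(54,0) + gcd(0,11) = 1+6+1+1+33+54+11 = 107.
Pick's theorem gives I = A − B/2 + 1 = 6573/2 − 107/2 + 1 = 3234, so the closed region contains I + B = 3234 + 107 = 3341 lattice points.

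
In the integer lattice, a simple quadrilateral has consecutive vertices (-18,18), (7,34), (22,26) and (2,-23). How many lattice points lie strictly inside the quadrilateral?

By the shoelace formula, twice the signed area is |((-18)·34 − 7·18) + (7·26 − 22·34) + (22·(-23) − 2·26) + (2·18 − (-18)·(-23))| = 2240, so the area is 1120.
Summing gcd(|Δx|,|Δy|) over the edges gives the boundary count: gcd(25,16) + gcd(15,8) + gcd(20,49) + gcd(20,41) = 1+1+1+1 = 4.
Pick's theorem gives I = A − B/2 + 1 = 1120 − 4/2 + 1 = 1119.

1119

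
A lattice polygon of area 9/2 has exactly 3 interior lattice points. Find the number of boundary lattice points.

Pick's theorem gives A = I + B/2 − 1, so B = 2(A − I + 1) = 2(9/2 − 3 + 1) = 5.

5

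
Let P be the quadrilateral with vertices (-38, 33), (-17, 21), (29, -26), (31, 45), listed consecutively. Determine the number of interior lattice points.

2217

By the shoelace formula, twice the signed area is |[(-38)·21 − (-17)·33] + [(-17)·(-26) − 29·21] + [29·45 − 31·(-26)] + [31·33 − (-38)·45]| = 4440, so the area is 2220.
The number of boundary lattice points is Σ gcd(|Δx|,|Δy|) = gcd(21,12) + gcd(46,47) + gcd(2,71) + gcd(69,12) = 3+1+1+3 = 8.
Pick's theorem gives I = A − B/2 + 1 = 2220 − 8/2 + 1 = 2217.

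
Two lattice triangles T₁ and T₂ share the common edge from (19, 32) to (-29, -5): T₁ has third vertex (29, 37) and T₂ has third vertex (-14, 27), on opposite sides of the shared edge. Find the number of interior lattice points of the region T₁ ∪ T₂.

552

The union is the simple quadrilateral with vertices (19, 32), (29, 37), (-29, -5), (-14, 27) in order.
Using the shoelace formula, 2A = |(19·37 − 29·32) + (29·(-5) − (-29)·37) + ((-29)·27 − (-14)·(-5)) + ((-14)·32 − 19·27)| = 1111, so the area is 1111/2.
The number of boundary lattice points is Σ gcd(|Δx|,|Δy|) = gcd(10,5) + gcd(58,42) + gcd(15,32) + gcd(33,5) = 5+2+1+1 = 9.
By Pick's theorem I = A − B/2 + 1 = 1111/2 − 9/2 + 1 = 552.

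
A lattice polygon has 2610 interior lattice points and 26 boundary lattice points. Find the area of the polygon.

2622

Pick's theorem states A = I + B/2 − 1, so A = 2610 + 26/2 − 1 = 2622.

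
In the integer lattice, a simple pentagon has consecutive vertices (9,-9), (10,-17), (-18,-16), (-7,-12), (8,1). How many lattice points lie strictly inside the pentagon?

207

The shoelace formula gives twice the area as |(9·(-17) − 10·(-9)) + (10·(-16) − (-18)·(-17)) + ((-18)·(-12) − (-7)·(-16)) + ((-7)·1 − 8·(-12)) + (8·(-9) − 9·1)| = 417, so the area is 208.5.
Along each edge there are gcd(|Δx|,|Δy|)+1 lattice points, so counting each shared vertex once the boundary has gcd(1,8) + gcd(28,1) + gcd(11,4) + gcd(15,13) + gcd(1,10) = 1+1+1+1+1 = 5.
By Pick's theorem A = I + B/2 − 1, so I = 208.5 − 5/2 + 1 = 207.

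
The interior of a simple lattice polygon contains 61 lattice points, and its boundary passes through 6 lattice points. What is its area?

By Pick's theorem, A = I + B/2 − 1 = 61 + 6/2 − 1 = 63.

63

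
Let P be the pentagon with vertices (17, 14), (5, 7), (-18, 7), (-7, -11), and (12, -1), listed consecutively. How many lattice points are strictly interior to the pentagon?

By the shoelace formula, twice the signed area is |(17·7 − 5·14) + (5·7 − (-18)·7) + ((-18)·(-11) − (-7)·7) + ((-7)·(-1) − 12·(-11)) + (12·14 − 17·(-1))| = 781, so the area is 781/2.
Summing gcd(|Δx|,|Δy|) over the edges gives the boundary count: gcd(12,7) + gcd(23,0) + gcd(11,18) + gcd(19,10) + gcd(5,15) = 1+23+1+1+5 = 31.
By Pick's theorem A = I + B/2 − 1, so I = 781/2 − 31/2 + 1 = 376.

376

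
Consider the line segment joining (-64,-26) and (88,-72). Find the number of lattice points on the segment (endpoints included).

3

The number of lattice points on a segment between lattice points is gcd(|Δx|,|Δy|) + 1 = gcd(152,46) + 1 = 2 + 1 = 3.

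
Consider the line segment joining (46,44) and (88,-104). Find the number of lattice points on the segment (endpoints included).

The number of lattice points on a segment between lattice points is gcd(|Δx|,|Δy|) + 1 = gcd(42,148) + 1 = 2 + 1 = 3.

3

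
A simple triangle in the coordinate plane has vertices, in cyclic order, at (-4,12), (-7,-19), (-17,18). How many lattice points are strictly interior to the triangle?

Using the shoelace formula, 2A = |[(-4)·(-19) − (-7)·12] + [(-7)·18 − (-17)·(-19)] + [(-17)·12 − (-4)·18]| = 421, so the area is 421/2.
Along each edge there are gcd(|Δx|,|Δy|)+1 lattice points, so counting each shared vertex once the boundary has gcd(3,31) + gcd(10,37) + gcd(13,6) = 1+1+1 = 3.
By Pick's theorem A = I + B/2 − 1, so I = 421/2 − 3/2 + 1 = 210.

210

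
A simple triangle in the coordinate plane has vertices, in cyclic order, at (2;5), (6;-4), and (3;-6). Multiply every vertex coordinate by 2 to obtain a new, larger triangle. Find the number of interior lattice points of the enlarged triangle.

By the shoelace formula, twice the signed area is |(2·(-4) − 6·5) + (6·(-6) − 3·(-4)) + (3·5 − 2·(-6))| = 35, so the area is 17.5.
Summing gcd(|Δx|,|Δy|) over the edges gives the boundary count: gcd(4,9) + gcd(3,2) + gcd(1,11) = 1+1+1 = 3.
Scaling by 2 multiplies the area by 2² = 4 (so the new area is 70) and multiplies the boundary lattice-point count by 2, giving 6.
By Pick's theorem, the interior count of the dilated polygon is 70 − 6/2 + 1 = 68.

68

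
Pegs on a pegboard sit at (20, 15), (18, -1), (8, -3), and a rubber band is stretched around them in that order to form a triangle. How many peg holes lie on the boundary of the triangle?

10

The number of boundary lattice points is Σ gcd(|Δx|,|Δy|) = gcd(2,16) + gcd(10,2) + gcd(12,18) = 2+2+6 = 10.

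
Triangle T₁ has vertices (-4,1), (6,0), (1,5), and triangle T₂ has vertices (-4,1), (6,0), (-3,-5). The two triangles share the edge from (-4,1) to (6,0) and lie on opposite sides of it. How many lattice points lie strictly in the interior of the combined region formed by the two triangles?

49

The union is the simple quadrilateral with vertices (-4,1), (1,5), (6,0), (-3,-5) in order.
Using the shoelace formula, 2A = |((-4)·5 − 1·1) + (1·0 − 6·5) + (6·(-5) − (-3)·0) + ((-3)·1 − (-4)·(-5))| = 104, so the area is 52.
Summing gcd(|Δx|,|Δy|) over the edges gives the boundary count: gcd(5,4) + gcd(5,5) + gcd(9,5) + gcd(1,6) = 1+5+1+1 = 8.
By Pick's theorem I = A − B/2 + 1 = 52 − 8/2 + 1 = 49.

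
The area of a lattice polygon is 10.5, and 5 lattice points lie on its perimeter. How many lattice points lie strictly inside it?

From Pick's theorem, I = A − B/2 + 1 = 10.5 − 5/2 + 1 = 9.

9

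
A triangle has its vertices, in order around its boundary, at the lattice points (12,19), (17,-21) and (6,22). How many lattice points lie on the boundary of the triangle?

9

The number of boundary lattice points is Σ gcd(|Δx|,|Δy|) = gcd(5,40) + gcd(11,43) + gcd(6,3) = 5+1+3 = 9.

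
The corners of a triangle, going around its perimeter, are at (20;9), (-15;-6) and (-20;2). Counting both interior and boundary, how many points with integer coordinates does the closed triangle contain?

182

By the shoelace formula, twice the signed area is |(20·(-6) − (-15)·9) + ((-15)·2 − (-20)·(-6)) + ((-20)·9 − 20·2)| = 355, so the area is 177.5.
Summing gcd(|Δx|,|Δy|) over the edges gives the boundary count: gcd(35,15) + gcd(5,8) + gcd(40,7) = 5+1+1 = 7.
Pick's theorem gives I = A − B/2 + 1 = 177.5 − 7/2 + 1 = 175, so the closed region contains I + B = 175 + 7 = 182 lattice points.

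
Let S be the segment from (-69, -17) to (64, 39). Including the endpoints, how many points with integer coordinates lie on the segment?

8

The number of lattice points on a segment between lattice points is gcd(|Δx|,|Δy|) + 1 = gcd(133,56) + 1 = 7 + 1 = 8.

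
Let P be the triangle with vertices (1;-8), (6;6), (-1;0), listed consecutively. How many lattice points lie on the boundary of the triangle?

4

Along each edge there are gcd(|Δx|,|Δy|)+1 lattice points, so counting each shared vertex once the boundary has gcd(5,14) + gcd(7,6) + gcd(2,8) = 1+1+2 = 4.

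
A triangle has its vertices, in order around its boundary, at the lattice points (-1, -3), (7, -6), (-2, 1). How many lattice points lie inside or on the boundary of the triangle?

The shoelace formula gives twice the area as |((-1)·(-6) − 7·(-3)) + (7·1 − (-2)·(-6)) + ((-2)·(-3) − (-1)·1)| = 29, so the area is 29/2.
Summing gcd(|Δx|,|Δy|) over the edges gives the boundary count: gcd(8,3) + gcd(9,7) + gcd(1,4) = 1+1+1 = 3.
Pick's theorem gives I = A − B/2 + 1 = 29/2 − 3/2 + 1 = 14, so the closed region contains I + B = 14 + 3 = 17 lattice points.

17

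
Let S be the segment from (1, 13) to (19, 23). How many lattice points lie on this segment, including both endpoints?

The number of lattice points on a segment between lattice points is gcd(|Δx|,|Δy|) + 1 = gcd(18,10) + 1 = 2 + 1 = 3.

3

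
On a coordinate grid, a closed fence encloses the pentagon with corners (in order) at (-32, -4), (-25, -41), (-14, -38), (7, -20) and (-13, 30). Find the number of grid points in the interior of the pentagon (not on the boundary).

1541

Using the shoelace formula, 2A = |((-32)·(-41) − (-25)·(-4)) + ((-25)·(-38) − (-14)·(-41)) + ((-14)·(-20) − 7·(-38)) + (7·30 − (-13)·(-20)) + ((-13)·(-4) − (-32)·30)| = 3096, so the area is 1548.
Along each edge there are gcd(|Δx|,|Δy|)+1 lattice points, so counting each shared vertex once the boundary has gcd(7,37) + gcd(11,3) + gcd(21,18) + gcd(20,50) + gcd(19,34) = 1+1+3+10+1 = 16.
By Pick's theorem A = I + B/2 − 1, so I = 1548 − 16/2 + 1 = 1541.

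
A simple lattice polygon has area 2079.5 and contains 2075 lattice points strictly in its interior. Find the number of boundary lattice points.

Pick's theorem gives A = I + B/2 − 1, so B = 2(A − I + 1) = 2(2079.5 − 2075 + 1) = 11.

11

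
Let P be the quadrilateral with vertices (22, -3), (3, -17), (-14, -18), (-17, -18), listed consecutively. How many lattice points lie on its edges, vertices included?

Summing gcd(|Δx|,|Δy|) over the edges gives the boundary count: gcd(19,14) + gcd(17,1) + gcd(3,0) + gcd(39,15) = 1+1+3+3 = 8.

8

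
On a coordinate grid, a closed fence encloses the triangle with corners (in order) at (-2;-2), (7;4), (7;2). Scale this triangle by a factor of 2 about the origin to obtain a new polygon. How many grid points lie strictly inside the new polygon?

By the shoelace formula, twice the signed area is |[(-2)·4 − 7·(-2)] + [7·2 − 7·4] + [7·(-2) − (-2)·2]| = 18, so the area is 9.
Along each edge there are gcd(|Δx|,|Δy|)+1 lattice points, so counting each shared vertex once the boundary has gcd(9,6) + gcd(0,2) + gcd(9,4) = 3+2+1 = 6.
Scaling by 2 multiplies the area by 2² = 4 (so the new area is 36) and multiplies the boundary lattice-point count by 2, giving 12.
By Pick's theorem, the interior count of the dilated polygon is 36 − 12/2 + 1 = 31.

31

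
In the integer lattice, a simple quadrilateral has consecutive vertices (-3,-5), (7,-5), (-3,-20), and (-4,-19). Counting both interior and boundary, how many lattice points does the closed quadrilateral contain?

92

By the shoelace formula, twice the signed area is |((-3)·(-5) − 7·(-5)) + (7·(-20) − (-3)·(-5)) + ((-3)·(-19) − (-4)·(-20)) + ((-4)·(-5) − (-3)·(-19))| = 165, so the area is 165/2.
Along each edge there are gcd(|Δx|,|Δy|)+1 lattice points, so counting each shared vertex once the boundary has gcd(10,0) + gcd(10,15) + gcd(1,1) + gcd(1,14) = 10+5+1+1 = 17.
Pick's theorem gives I = A − B/2 + 1 = 165/2 − 17/2 + 1 = 75, so the closed region contains I + B = 75 + 17 = 92 lattice points.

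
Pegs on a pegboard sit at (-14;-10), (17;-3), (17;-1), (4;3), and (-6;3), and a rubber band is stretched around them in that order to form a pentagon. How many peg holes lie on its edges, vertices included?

15

Summing gcd(|Δx|,|Δy|) over the edges gives the boundary count: gcd(31,7) + gcd(0,2) + gcd(13,4) + gcd(10,0) + gcd(8,13) = 1+2+1+10+1 = 15.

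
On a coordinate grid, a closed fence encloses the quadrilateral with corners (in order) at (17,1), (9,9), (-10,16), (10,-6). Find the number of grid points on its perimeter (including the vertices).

Summing gcd(|Δx|,|Δy|) over the edges gives the boundary count: gcd(8,8) + gcd(19,7) + gcd(20,22) + gcd(7,7) = 8+1+2+7 = 18.

18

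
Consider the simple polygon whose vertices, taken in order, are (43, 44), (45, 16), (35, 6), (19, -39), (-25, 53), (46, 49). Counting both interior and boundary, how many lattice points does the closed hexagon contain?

3398

The shoelace formula gives twice the area as |[43·16 − 45·44] + [45·6 − 35·16] + [35·(-39) − 19·6] + [19·53 − (-25)·(-39)] + [(-25)·49 − 46·53] + [46·44 − 43·49]| = 6775, so the area is 3387.5.
Along each edge there are gcd(|Δx|,|Δy|)+1 lattice points, so counting each shared vertex once the boundary has gcd(2,28) + gcd(10,10) + gcd(16,45) + gcd(44,92) + gcd(71,4) + gcd(3,5) = 2+10+1+4+1+1 = 19.
Pick's theorem gives I = A − B/2 + 1 = 3387.5 − 19/2 + 1 = 3379, so the closed region contains I + B = 3379 + 19 = 3398 lattice points.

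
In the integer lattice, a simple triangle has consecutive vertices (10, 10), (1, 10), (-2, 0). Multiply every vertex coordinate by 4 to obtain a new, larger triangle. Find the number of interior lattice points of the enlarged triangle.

Using the shoelace formula, 2A = |(10·10 − 1·10) + (1·0 − (-2)·10) + ((-2)·10 − 10·0)| = 90, so the area is 45.
Along each edge there are gcd(|Δx|,|Δy|)+1 lattice points, so counting each shared vertex once the boundary has gcd(9,0) + gcd(3,10) + gcd(12,10) = 9+1+2 = 12.
Scaling by 4 multiplies the area by 4² = 16 (so the new area is 720) and multiplies the boundary lattice-point count by 4, giving 48.
By Pick's theorem, the interior count of the dilated polygon is 720 − 48/2 + 1 = 697.

697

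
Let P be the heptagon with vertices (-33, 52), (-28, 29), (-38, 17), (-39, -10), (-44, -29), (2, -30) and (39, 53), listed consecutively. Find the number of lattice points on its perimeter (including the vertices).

The number of boundary lattice points is Σ gcd(|Δx|,|Δy|) = gcd(5,23) + gcd(10,12) + gcd(1,27) + gcd(5,19) + gcd(46,1) + gcd(37,83) + gcd(72,1) = 1+2+1+1+1+1+1 = 8.

8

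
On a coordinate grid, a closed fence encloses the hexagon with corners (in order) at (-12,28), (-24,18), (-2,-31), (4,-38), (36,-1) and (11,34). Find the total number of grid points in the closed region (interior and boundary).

2382

Using the shoelace formula, 2A = |[(-12)·18 − (-24)·28] + [(-24)·(-31) − (-2)·18] + [(-2)·(-38) − 4·(-31)] + [4·(-1) − 36·(-38)] + [36·34 − 11·(-1)] + [11·28 − (-12)·34]| = 4751, so the area is 2375.5.
Along each edge there are gcd(|Δx|,|Δy|)+1 lattice points, so counting each shared vertex once the boundary has gcd(12,10) + gcd(22,49) + gcd(6,7) + gcd(32,37) + gcd(25,35) + gcd(23,6) = 2+1+1+1+5+1 = 11.
Pick's theorem gives I = A − B/2 + 1 = 2375.5 − 11/2 + 1 = 2371, so the closed region contains I + B = 2371 + 11 = 2382 lattice points.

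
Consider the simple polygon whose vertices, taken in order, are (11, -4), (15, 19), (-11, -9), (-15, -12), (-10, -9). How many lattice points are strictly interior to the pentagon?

By the shoelace formula, twice the signed area is |(11·19 − 15·(-4)) + (15·(-9) − (-11)·19) + ((-11)·(-12) − (-15)·(-9)) + ((-15)·(-9) − (-10)·(-12)) + ((-10)·(-4) − 11·(-9))| = 494, so the area is 247.
Summing gcd(|Δx|,|Δy|) over the edges gives the boundary count: gcd(4,23) + gcd(26,28) + gcd(4,3) + gcd(5,3) + gcd(21,5) = 1+2+1+1+1 = 6.
Pick's theorem gives I = A − B/2 + 1 = 247 − 6/2 + 1 = 245.

245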